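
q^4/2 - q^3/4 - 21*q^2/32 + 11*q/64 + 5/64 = (q/2 + 1/2)*(q - 5/4)*(q - 1/2)*(q + 1/4)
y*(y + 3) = y^2 + 3*y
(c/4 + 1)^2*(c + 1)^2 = c^4/16 + 5*c^3/8 + 33*c^2/16 + 5*c/2 + 1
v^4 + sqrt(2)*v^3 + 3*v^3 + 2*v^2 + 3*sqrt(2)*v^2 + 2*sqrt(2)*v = v*(v + 1)*(v + 2)*(v + sqrt(2))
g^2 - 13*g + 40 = (g - 8)*(g - 5)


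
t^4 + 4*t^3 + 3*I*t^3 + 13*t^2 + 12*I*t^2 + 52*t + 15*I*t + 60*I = (t + 4)*(t - 3*I)*(t + I)*(t + 5*I)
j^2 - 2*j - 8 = (j - 4)*(j + 2)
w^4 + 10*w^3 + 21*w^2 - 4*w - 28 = (w - 1)*(w + 2)^2*(w + 7)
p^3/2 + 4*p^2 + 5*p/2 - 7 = (p/2 + 1)*(p - 1)*(p + 7)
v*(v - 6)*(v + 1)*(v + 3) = v^4 - 2*v^3 - 21*v^2 - 18*v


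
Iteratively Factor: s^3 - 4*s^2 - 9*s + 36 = (s - 3)*(s^2 - s - 12) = (s - 3)*(s + 3)*(s - 4)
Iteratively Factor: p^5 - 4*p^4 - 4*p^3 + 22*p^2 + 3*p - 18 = (p + 2)*(p^4 - 6*p^3 + 8*p^2 + 6*p - 9) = (p - 3)*(p + 2)*(p^3 - 3*p^2 - p + 3) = (p - 3)*(p + 1)*(p + 2)*(p^2 - 4*p + 3) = (p - 3)^2*(p + 1)*(p + 2)*(p - 1)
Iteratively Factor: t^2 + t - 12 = (t + 4)*(t - 3)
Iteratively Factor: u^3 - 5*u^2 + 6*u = (u - 3)*(u^2 - 2*u) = u*(u - 3)*(u - 2)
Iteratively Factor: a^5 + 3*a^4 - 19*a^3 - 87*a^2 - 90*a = (a + 2)*(a^4 + a^3 - 21*a^2 - 45*a) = (a + 2)*(a + 3)*(a^3 - 2*a^2 - 15*a) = a*(a + 2)*(a + 3)*(a^2 - 2*a - 15) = a*(a + 2)*(a + 3)^2*(a - 5)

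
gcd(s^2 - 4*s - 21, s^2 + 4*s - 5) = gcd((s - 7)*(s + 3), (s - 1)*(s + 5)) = 1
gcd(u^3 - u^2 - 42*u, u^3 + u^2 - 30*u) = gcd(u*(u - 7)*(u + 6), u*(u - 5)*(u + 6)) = u^2 + 6*u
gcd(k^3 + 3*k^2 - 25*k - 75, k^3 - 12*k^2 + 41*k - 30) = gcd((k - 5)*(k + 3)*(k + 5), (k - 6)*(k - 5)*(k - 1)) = k - 5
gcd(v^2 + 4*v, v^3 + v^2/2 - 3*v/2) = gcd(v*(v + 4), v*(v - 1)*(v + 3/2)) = v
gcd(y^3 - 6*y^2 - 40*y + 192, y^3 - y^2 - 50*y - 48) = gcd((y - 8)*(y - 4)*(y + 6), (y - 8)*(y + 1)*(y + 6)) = y^2 - 2*y - 48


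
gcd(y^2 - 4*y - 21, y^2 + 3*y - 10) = 1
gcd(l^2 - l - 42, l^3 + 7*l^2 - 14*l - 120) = l + 6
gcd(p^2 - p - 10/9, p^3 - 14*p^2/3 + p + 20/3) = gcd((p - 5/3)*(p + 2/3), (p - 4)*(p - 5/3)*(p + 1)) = p - 5/3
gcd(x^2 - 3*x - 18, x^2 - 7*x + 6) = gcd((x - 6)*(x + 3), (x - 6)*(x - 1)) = x - 6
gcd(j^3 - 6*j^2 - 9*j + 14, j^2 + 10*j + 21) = 1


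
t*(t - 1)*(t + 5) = t^3 + 4*t^2 - 5*t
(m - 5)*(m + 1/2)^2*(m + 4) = m^4 - 83*m^2/4 - 81*m/4 - 5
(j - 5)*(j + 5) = j^2 - 25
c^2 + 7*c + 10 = (c + 2)*(c + 5)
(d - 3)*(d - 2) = d^2 - 5*d + 6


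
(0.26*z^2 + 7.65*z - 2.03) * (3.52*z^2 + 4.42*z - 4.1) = 0.9152*z^4 + 28.0772*z^3 + 25.6014*z^2 - 40.3376*z + 8.323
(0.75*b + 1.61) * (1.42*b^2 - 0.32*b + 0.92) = 1.065*b^3 + 2.0462*b^2 + 0.1748*b + 1.4812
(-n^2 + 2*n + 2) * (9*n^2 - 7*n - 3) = -9*n^4 + 25*n^3 + 7*n^2 - 20*n - 6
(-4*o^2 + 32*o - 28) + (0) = -4*o^2 + 32*o - 28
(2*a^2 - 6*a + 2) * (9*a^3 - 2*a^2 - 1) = 18*a^5 - 58*a^4 + 30*a^3 - 6*a^2 + 6*a - 2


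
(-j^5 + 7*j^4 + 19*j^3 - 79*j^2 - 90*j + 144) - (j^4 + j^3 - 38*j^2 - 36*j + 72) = -j^5 + 6*j^4 + 18*j^3 - 41*j^2 - 54*j + 72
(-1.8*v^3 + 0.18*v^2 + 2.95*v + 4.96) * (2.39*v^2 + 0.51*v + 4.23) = -4.302*v^5 - 0.4878*v^4 - 0.4717*v^3 + 14.1203*v^2 + 15.0081*v + 20.9808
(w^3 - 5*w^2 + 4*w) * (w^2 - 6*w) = w^5 - 11*w^4 + 34*w^3 - 24*w^2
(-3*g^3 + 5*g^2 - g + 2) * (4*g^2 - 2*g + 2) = -12*g^5 + 26*g^4 - 20*g^3 + 20*g^2 - 6*g + 4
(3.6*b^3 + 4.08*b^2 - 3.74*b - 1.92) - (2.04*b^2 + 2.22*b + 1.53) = 3.6*b^3 + 2.04*b^2 - 5.96*b - 3.45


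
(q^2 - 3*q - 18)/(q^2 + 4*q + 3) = (q - 6)/(q + 1)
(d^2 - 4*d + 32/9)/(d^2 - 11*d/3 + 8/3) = (d - 4/3)/(d - 1)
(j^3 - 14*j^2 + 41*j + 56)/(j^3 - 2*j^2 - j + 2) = (j^2 - 15*j + 56)/(j^2 - 3*j + 2)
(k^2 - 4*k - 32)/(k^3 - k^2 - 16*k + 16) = (k - 8)/(k^2 - 5*k + 4)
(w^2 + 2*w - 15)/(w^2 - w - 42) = (-w^2 - 2*w + 15)/(-w^2 + w + 42)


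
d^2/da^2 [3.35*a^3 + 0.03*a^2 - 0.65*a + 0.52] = 20.1*a + 0.06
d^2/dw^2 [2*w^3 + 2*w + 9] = 12*w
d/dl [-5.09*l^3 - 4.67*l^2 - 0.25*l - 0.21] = -15.27*l^2 - 9.34*l - 0.25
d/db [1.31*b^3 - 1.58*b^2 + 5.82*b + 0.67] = 3.93*b^2 - 3.16*b + 5.82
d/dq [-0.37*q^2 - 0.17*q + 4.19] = -0.74*q - 0.17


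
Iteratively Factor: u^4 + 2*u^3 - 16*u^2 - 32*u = (u - 4)*(u^3 + 6*u^2 + 8*u) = u*(u - 4)*(u^2 + 6*u + 8) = u*(u - 4)*(u + 2)*(u + 4)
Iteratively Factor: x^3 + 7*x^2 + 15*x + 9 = (x + 1)*(x^2 + 6*x + 9) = (x + 1)*(x + 3)*(x + 3)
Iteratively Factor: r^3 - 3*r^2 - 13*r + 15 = (r + 3)*(r^2 - 6*r + 5) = (r - 1)*(r + 3)*(r - 5)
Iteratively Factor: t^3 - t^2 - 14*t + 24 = (t - 2)*(t^2 + t - 12) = (t - 2)*(t + 4)*(t - 3)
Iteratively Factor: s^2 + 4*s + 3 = (s + 1)*(s + 3)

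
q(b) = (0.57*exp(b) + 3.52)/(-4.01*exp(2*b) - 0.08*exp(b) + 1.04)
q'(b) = (0.57*exp(b) + 3.52)*(8.02*exp(2*b) + 0.08*exp(b))/(-4.01*exp(2*b) - 0.08*exp(b) + 1.04)^2 + 0.57*exp(b)/(-4.01*exp(2*b) - 0.08*exp(b) + 1.04) = (2.2857*exp(2*b) + 28.2304*exp(b) + 0.8744)*exp(b)/(16.0801*exp(4*b) + 0.6416*exp(3*b) - 8.3344*exp(2*b) - 0.1664*exp(b) + 1.0816)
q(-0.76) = 30.16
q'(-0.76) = 432.46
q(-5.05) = 3.39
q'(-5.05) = 0.01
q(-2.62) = 3.52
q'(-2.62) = 0.21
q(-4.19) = 3.40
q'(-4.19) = 0.02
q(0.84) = -0.23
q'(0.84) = 0.43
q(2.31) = -0.02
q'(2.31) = 0.03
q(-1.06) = 7.00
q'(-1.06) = 13.43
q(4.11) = -0.00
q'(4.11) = 0.00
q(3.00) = -0.00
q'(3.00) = 0.01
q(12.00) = 0.00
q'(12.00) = 0.00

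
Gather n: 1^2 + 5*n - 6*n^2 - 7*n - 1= -6*n^2 - 2*n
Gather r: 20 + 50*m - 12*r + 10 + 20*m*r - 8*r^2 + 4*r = 50*m - 8*r^2 + r*(20*m - 8) + 30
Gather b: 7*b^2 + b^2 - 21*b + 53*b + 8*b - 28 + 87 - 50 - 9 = 8*b^2 + 40*b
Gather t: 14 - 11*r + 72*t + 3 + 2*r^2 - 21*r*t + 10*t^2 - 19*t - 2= 2*r^2 - 11*r + 10*t^2 + t*(53 - 21*r) + 15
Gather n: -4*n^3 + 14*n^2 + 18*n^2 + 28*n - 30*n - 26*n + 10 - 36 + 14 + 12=-4*n^3 + 32*n^2 - 28*n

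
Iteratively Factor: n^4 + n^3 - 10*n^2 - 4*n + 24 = (n + 2)*(n^3 - n^2 - 8*n + 12) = (n + 2)*(n + 3)*(n^2 - 4*n + 4) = (n - 2)*(n + 2)*(n + 3)*(n - 2)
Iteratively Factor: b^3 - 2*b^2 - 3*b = (b + 1)*(b^2 - 3*b) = b*(b + 1)*(b - 3)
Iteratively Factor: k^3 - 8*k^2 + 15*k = (k)*(k^2 - 8*k + 15) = k*(k - 5)*(k - 3)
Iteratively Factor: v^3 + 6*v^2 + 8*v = (v + 4)*(v^2 + 2*v) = v*(v + 4)*(v + 2)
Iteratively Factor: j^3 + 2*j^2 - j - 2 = (j - 1)*(j^2 + 3*j + 2) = (j - 1)*(j + 2)*(j + 1)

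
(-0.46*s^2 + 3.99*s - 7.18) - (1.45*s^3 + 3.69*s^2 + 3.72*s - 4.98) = -1.45*s^3 - 4.15*s^2 + 0.27*s - 2.2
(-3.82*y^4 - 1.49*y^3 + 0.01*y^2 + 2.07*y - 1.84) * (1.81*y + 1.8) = -6.9142*y^5 - 9.5729*y^4 - 2.6639*y^3 + 3.7647*y^2 + 0.3956*y - 3.312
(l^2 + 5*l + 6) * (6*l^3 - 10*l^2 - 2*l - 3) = 6*l^5 + 20*l^4 - 16*l^3 - 73*l^2 - 27*l - 18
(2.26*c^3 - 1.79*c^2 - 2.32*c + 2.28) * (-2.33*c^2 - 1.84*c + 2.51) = -5.2658*c^5 + 0.0123000000000006*c^4 + 14.3718*c^3 - 5.5365*c^2 - 10.0184*c + 5.7228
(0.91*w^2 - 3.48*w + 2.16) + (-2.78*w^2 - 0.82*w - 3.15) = -1.87*w^2 - 4.3*w - 0.99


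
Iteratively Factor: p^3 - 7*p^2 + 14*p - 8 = (p - 1)*(p^2 - 6*p + 8) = (p - 4)*(p - 1)*(p - 2)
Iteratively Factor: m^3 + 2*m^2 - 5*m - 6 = (m + 3)*(m^2 - m - 2) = (m - 2)*(m + 3)*(m + 1)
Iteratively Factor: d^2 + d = (d)*(d + 1)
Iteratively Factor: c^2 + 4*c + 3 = (c + 3)*(c + 1)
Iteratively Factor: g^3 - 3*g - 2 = (g + 1)*(g^2 - g - 2) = (g - 2)*(g + 1)*(g + 1)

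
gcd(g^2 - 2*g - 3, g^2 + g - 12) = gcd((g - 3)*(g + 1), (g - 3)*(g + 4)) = g - 3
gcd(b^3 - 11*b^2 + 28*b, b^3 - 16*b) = b^2 - 4*b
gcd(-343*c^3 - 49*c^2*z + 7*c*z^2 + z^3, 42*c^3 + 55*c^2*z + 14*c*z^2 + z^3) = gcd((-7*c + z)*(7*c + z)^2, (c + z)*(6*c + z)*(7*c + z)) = 7*c + z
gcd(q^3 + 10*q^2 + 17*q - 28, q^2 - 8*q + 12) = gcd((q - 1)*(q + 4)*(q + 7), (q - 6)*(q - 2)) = 1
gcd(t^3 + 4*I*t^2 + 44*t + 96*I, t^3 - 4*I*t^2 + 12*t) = t^2 - 4*I*t + 12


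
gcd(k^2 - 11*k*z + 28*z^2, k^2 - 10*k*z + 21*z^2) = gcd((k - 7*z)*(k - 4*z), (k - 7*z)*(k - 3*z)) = -k + 7*z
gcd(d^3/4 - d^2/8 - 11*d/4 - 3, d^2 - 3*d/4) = 1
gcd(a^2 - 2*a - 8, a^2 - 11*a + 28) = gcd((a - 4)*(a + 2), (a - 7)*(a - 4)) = a - 4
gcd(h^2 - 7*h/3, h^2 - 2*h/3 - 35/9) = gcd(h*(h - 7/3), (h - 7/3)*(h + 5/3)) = h - 7/3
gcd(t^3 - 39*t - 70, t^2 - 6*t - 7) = t - 7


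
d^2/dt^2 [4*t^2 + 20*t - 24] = 8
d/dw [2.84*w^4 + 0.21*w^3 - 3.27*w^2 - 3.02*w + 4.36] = 11.36*w^3 + 0.63*w^2 - 6.54*w - 3.02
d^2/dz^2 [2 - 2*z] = 0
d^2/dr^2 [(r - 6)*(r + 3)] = 2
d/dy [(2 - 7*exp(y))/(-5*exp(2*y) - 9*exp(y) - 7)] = (-35*exp(2*y) + 20*exp(y) + 67)*exp(y)/(25*exp(4*y) + 90*exp(3*y) + 151*exp(2*y) + 126*exp(y) + 49)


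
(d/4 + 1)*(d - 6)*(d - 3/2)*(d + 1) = d^4/4 - 5*d^3/8 - 49*d^2/8 + 15*d/4 + 9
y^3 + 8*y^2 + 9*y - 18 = (y - 1)*(y + 3)*(y + 6)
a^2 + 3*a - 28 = (a - 4)*(a + 7)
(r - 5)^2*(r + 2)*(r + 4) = r^4 - 4*r^3 - 27*r^2 + 70*r + 200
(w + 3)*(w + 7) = w^2 + 10*w + 21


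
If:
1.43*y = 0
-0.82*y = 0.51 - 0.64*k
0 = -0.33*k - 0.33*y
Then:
No Solution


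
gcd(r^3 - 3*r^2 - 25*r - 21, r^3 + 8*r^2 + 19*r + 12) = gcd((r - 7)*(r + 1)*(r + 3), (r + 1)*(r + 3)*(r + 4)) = r^2 + 4*r + 3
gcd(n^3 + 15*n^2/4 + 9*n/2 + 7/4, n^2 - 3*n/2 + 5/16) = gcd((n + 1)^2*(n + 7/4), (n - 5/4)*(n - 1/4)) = 1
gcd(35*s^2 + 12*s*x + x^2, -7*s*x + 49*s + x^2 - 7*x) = 1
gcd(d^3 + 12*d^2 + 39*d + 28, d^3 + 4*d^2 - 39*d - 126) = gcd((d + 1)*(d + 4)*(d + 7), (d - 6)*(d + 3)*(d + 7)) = d + 7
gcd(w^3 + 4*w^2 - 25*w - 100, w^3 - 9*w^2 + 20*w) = w - 5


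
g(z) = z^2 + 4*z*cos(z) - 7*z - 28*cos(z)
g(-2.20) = 41.90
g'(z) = -4*z*sin(z) + 2*z + 28*sin(z) + 4*cos(z) - 7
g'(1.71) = 16.82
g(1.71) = -6.11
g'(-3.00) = -22.60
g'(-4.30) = 24.21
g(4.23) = -6.58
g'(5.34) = 0.65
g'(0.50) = 9.98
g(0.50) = -26.07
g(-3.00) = 69.60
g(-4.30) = 66.71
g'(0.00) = -3.00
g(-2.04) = 34.79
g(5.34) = -12.76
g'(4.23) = -10.21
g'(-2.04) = -45.14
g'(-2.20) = -43.51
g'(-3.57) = -0.21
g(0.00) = -28.00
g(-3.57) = 76.19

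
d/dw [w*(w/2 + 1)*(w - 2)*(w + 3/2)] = 2*w^3 + 9*w^2/4 - 4*w - 3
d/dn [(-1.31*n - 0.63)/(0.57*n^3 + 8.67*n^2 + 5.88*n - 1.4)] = (1.4934*n^3 + 12.435*n^2 + 10.9242*n + 5.5384)/(0.3249*n^6 + 9.8838*n^5 + 81.8721*n^4 + 100.3632*n^3 + 10.2984*n^2 - 16.464*n + 1.96)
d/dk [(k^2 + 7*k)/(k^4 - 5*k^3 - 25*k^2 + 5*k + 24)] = (-k*(k + 7)*(4*k^3 - 15*k^2 - 50*k + 5) + (2*k + 7)*(k^4 - 5*k^3 - 25*k^2 + 5*k + 24))/(k^4 - 5*k^3 - 25*k^2 + 5*k + 24)^2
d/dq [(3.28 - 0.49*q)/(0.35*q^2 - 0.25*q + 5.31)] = (0.1715*q^2 - 2.296*q - 1.7819)/(0.1225*q^4 - 0.175*q^3 + 3.7795*q^2 - 2.655*q + 28.1961)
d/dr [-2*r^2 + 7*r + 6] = 7 - 4*r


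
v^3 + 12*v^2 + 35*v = v*(v + 5)*(v + 7)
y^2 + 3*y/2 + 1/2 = (y + 1/2)*(y + 1)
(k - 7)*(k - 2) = k^2 - 9*k + 14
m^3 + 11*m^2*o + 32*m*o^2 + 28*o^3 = (m + 2*o)^2*(m + 7*o)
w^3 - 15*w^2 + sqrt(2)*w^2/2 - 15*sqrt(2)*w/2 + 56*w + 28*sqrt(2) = (w - 8)*(w - 7)*(w + sqrt(2)/2)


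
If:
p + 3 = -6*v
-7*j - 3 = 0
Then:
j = -3/7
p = -6*v - 3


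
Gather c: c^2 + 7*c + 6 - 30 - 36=c^2 + 7*c - 60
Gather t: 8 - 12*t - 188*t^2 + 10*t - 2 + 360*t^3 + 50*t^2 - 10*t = 360*t^3 - 138*t^2 - 12*t + 6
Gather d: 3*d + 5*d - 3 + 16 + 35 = 8*d + 48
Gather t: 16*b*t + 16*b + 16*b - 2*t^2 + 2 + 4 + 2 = 16*b*t + 32*b - 2*t^2 + 8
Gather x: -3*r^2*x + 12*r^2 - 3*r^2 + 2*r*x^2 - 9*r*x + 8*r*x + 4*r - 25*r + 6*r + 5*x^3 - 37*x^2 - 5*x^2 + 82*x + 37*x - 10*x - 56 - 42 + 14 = 9*r^2 - 15*r + 5*x^3 + x^2*(2*r - 42) + x*(-3*r^2 - r + 109) - 84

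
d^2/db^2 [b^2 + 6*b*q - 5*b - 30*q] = 2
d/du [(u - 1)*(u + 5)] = 2*u + 4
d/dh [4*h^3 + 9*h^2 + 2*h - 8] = 12*h^2 + 18*h + 2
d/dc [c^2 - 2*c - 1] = 2*c - 2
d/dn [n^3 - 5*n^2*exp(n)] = n*(-5*n*exp(n) + 3*n - 10*exp(n))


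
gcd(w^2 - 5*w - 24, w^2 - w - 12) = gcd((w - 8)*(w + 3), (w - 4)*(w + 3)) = w + 3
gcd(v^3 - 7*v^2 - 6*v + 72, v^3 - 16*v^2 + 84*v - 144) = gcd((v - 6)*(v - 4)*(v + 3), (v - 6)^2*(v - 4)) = v^2 - 10*v + 24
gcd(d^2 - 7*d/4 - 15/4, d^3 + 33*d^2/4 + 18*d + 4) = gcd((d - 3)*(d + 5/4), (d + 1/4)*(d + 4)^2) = 1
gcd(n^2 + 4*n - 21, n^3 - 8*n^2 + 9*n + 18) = n - 3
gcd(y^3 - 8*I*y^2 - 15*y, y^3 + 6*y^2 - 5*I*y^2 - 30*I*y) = y^2 - 5*I*y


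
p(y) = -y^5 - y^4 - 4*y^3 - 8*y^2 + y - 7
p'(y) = -5*y^4 - 4*y^3 - 12*y^2 - 16*y + 1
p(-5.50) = 4528.78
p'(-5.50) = -4183.81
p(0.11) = -6.99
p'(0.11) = -0.91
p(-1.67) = -7.14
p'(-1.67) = -26.01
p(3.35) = -791.67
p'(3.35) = -967.37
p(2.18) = -156.10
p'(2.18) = -245.28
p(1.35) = -37.88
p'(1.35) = -68.92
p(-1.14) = -12.37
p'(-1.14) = 1.13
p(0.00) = -7.00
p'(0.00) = 1.00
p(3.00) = -508.00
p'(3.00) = -668.00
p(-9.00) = 54740.00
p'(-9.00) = -30716.00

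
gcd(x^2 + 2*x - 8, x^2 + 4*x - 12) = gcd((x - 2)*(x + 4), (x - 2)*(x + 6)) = x - 2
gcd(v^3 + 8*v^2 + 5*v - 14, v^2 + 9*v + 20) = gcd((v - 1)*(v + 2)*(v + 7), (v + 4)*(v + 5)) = 1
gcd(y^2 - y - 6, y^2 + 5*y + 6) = y + 2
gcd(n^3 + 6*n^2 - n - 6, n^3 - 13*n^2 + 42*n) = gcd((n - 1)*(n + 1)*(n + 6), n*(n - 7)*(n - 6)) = 1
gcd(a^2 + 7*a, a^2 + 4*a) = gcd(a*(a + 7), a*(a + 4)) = a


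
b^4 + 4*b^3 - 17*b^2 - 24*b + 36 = (b - 3)*(b - 1)*(b + 2)*(b + 6)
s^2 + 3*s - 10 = (s - 2)*(s + 5)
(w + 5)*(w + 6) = w^2 + 11*w + 30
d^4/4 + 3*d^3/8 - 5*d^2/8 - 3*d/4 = d*(d/2 + 1/2)*(d/2 + 1)*(d - 3/2)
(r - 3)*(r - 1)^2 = r^3 - 5*r^2 + 7*r - 3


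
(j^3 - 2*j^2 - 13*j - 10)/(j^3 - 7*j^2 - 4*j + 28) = (j^2 - 4*j - 5)/(j^2 - 9*j + 14)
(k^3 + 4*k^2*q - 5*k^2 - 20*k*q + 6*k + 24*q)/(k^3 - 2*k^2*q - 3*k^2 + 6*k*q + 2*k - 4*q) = (-k^2 - 4*k*q + 3*k + 12*q)/(-k^2 + 2*k*q + k - 2*q)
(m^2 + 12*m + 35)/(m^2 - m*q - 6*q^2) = (-m^2 - 12*m - 35)/(-m^2 + m*q + 6*q^2)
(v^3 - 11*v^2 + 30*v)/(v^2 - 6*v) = v - 5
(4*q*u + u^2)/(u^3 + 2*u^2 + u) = (4*q + u)/(u^2 + 2*u + 1)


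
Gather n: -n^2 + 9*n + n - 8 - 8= -n^2 + 10*n - 16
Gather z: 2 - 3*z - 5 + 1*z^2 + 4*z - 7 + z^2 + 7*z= 2*z^2 + 8*z - 10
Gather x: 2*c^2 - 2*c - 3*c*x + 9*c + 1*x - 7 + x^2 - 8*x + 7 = 2*c^2 + 7*c + x^2 + x*(-3*c - 7)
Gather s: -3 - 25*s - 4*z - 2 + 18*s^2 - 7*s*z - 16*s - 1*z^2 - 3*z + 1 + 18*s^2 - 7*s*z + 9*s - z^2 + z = 36*s^2 + s*(-14*z - 32) - 2*z^2 - 6*z - 4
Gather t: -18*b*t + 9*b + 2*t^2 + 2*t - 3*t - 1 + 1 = 9*b + 2*t^2 + t*(-18*b - 1)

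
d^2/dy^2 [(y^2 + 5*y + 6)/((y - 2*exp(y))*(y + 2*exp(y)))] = 2*(8*y^4*exp(2*y) + 24*y^3*exp(2*y) + 5*y^3 + 32*y^2*exp(4*y) - 60*y^2*exp(2*y) + 18*y^2 + 96*y*exp(4*y) - 132*y*exp(2*y) + 48*exp(4*y) + 24*exp(2*y))/(y^6 - 12*y^4*exp(2*y) + 48*y^2*exp(4*y) - 64*exp(6*y))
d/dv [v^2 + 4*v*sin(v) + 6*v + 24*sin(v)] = 4*v*cos(v) + 2*v + 4*sin(v) + 24*cos(v) + 6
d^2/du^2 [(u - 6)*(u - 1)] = 2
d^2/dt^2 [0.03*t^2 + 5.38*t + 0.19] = 0.0600000000000000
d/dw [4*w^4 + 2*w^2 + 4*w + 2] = 16*w^3 + 4*w + 4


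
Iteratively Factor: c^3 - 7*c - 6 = (c + 1)*(c^2 - c - 6) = (c - 3)*(c + 1)*(c + 2)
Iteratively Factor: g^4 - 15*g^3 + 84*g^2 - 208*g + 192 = (g - 4)*(g^3 - 11*g^2 + 40*g - 48) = (g - 4)*(g - 3)*(g^2 - 8*g + 16) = (g - 4)^2*(g - 3)*(g - 4)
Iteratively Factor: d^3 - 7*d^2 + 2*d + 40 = (d - 5)*(d^2 - 2*d - 8) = (d - 5)*(d + 2)*(d - 4)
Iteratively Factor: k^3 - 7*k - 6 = (k + 1)*(k^2 - k - 6) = (k + 1)*(k + 2)*(k - 3)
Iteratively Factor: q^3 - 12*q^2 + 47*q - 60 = (q - 5)*(q^2 - 7*q + 12) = (q - 5)*(q - 4)*(q - 3)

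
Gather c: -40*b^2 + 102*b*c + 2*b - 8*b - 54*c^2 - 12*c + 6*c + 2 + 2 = -40*b^2 - 6*b - 54*c^2 + c*(102*b - 6) + 4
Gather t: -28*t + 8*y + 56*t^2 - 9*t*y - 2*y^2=56*t^2 + t*(-9*y - 28) - 2*y^2 + 8*y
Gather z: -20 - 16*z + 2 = -16*z - 18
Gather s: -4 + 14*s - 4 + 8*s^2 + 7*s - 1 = 8*s^2 + 21*s - 9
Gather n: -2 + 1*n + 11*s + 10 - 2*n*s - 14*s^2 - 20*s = n*(1 - 2*s) - 14*s^2 - 9*s + 8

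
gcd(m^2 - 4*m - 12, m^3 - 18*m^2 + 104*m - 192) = m - 6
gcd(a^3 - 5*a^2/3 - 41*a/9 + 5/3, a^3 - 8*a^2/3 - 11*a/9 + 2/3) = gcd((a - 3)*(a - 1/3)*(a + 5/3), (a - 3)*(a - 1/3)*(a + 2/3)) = a^2 - 10*a/3 + 1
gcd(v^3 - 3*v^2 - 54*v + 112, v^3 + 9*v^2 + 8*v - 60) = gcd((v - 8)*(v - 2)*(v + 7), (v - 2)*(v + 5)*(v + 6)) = v - 2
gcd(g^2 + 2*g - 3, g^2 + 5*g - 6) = g - 1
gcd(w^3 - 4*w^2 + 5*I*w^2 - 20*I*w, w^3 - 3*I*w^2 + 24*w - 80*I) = w + 5*I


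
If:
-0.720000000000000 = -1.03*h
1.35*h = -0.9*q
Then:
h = 0.70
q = -1.05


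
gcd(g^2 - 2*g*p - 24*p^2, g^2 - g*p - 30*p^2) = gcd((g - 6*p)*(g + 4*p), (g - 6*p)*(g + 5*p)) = -g + 6*p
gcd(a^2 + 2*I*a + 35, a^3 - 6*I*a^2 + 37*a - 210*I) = a - 5*I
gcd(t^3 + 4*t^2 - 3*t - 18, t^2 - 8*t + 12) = t - 2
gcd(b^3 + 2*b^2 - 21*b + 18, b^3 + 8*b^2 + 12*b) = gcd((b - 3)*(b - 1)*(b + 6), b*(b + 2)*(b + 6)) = b + 6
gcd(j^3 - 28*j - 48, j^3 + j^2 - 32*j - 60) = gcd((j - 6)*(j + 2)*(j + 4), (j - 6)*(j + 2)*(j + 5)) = j^2 - 4*j - 12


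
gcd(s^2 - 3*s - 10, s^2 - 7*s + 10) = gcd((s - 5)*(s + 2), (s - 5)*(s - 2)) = s - 5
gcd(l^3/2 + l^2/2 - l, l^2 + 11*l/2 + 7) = l + 2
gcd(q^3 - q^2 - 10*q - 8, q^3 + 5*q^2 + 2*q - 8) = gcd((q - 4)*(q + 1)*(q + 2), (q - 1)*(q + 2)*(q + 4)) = q + 2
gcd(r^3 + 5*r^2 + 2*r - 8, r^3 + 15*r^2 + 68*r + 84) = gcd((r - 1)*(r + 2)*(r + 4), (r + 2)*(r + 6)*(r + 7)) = r + 2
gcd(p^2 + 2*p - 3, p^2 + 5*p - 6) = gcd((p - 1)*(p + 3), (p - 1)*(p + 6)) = p - 1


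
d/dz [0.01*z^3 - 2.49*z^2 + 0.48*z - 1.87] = 0.03*z^2 - 4.98*z + 0.48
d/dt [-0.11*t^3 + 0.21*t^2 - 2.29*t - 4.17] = -0.33*t^2 + 0.42*t - 2.29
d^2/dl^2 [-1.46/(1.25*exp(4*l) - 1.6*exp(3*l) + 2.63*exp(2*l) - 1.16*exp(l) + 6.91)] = (-1.46*(5.0*exp(3*l) - 4.8*exp(2*l) + 5.26*exp(l) - 1.16)*(10.0*exp(3*l) - 9.6*exp(2*l) + 10.52*exp(l) - 2.32)*exp(l) + (29.2*exp(3*l) - 21.024*exp(2*l) + 15.3592*exp(l) - 1.6936)*(1.25*exp(4*l) - 1.6*exp(3*l) + 2.63*exp(2*l) - 1.16*exp(l) + 6.91))*exp(l)/(1.25*exp(4*l) - 1.6*exp(3*l) + 2.63*exp(2*l) - 1.16*exp(l) + 6.91)^3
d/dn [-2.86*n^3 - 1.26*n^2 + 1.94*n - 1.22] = -8.58*n^2 - 2.52*n + 1.94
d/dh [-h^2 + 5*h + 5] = 5 - 2*h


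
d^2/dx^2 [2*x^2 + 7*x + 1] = 4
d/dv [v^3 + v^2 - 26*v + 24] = 3*v^2 + 2*v - 26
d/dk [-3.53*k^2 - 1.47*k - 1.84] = -7.06*k - 1.47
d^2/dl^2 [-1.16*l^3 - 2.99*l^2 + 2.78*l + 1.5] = -6.96*l - 5.98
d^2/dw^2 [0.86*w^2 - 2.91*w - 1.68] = 1.72000000000000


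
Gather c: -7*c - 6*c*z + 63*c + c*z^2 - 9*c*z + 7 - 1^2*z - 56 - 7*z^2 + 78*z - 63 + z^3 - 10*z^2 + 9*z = c*(z^2 - 15*z + 56) + z^3 - 17*z^2 + 86*z - 112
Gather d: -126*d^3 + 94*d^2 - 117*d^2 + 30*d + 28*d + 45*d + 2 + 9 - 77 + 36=-126*d^3 - 23*d^2 + 103*d - 30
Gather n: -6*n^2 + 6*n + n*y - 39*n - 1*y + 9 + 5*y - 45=-6*n^2 + n*(y - 33) + 4*y - 36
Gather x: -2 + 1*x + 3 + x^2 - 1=x^2 + x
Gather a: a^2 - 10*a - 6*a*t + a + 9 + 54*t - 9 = a^2 + a*(-6*t - 9) + 54*t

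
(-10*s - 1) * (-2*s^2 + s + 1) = 20*s^3 - 8*s^2 - 11*s - 1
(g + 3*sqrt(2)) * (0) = 0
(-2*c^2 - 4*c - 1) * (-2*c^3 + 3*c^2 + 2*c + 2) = 4*c^5 + 2*c^4 - 14*c^3 - 15*c^2 - 10*c - 2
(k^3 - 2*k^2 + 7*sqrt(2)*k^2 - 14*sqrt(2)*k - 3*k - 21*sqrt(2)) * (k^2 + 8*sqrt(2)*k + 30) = k^5 - 2*k^4 + 15*sqrt(2)*k^4 - 30*sqrt(2)*k^3 + 139*k^3 - 284*k^2 + 165*sqrt(2)*k^2 - 420*sqrt(2)*k - 426*k - 630*sqrt(2)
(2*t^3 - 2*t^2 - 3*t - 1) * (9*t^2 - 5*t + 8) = 18*t^5 - 28*t^4 - t^3 - 10*t^2 - 19*t - 8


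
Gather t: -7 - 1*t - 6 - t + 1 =-2*t - 12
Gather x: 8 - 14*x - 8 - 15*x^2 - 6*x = -15*x^2 - 20*x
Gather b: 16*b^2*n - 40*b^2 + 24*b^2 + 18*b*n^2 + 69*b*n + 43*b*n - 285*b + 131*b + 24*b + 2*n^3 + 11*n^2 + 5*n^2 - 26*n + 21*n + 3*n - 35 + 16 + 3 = b^2*(16*n - 16) + b*(18*n^2 + 112*n - 130) + 2*n^3 + 16*n^2 - 2*n - 16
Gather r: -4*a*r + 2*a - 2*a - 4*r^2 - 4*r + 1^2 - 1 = -4*r^2 + r*(-4*a - 4)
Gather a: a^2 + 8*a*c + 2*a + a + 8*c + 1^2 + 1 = a^2 + a*(8*c + 3) + 8*c + 2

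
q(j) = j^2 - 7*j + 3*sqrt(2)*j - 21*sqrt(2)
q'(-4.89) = -12.54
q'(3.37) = 3.98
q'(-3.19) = -9.14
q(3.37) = -27.63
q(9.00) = 26.49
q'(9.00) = 15.24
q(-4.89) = 7.70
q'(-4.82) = -12.40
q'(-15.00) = -32.76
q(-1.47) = -23.48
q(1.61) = -31.55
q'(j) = 2*j - 7 + 3*sqrt(2)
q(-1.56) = -22.96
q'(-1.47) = -5.70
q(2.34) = -30.68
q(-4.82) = 6.82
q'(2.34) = 1.92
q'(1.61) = 0.46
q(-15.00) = 236.66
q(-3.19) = -10.73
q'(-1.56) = -5.88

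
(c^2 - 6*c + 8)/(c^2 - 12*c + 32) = (c - 2)/(c - 8)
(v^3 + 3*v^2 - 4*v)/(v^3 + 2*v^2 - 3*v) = (v + 4)/(v + 3)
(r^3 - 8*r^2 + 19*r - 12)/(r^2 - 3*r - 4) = (r^2 - 4*r + 3)/(r + 1)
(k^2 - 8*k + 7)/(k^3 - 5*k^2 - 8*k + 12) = (k - 7)/(k^2 - 4*k - 12)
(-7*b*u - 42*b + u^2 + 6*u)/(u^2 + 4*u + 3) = (-7*b*u - 42*b + u^2 + 6*u)/(u^2 + 4*u + 3)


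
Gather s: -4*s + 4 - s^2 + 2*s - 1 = -s^2 - 2*s + 3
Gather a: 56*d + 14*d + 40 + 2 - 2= 70*d + 40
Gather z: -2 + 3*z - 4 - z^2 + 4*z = -z^2 + 7*z - 6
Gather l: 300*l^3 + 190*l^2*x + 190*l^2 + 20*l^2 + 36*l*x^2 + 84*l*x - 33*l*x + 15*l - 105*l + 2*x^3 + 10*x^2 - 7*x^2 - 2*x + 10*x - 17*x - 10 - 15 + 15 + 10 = 300*l^3 + l^2*(190*x + 210) + l*(36*x^2 + 51*x - 90) + 2*x^3 + 3*x^2 - 9*x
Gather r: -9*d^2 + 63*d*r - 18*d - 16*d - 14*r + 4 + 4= -9*d^2 - 34*d + r*(63*d - 14) + 8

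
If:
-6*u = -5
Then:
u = 5/6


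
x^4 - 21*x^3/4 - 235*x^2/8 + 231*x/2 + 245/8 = (x - 7)*(x - 7/2)*(x + 1/4)*(x + 5)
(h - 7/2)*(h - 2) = h^2 - 11*h/2 + 7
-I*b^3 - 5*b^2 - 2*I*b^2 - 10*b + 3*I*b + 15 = (b + 3)*(b - 5*I)*(-I*b + I)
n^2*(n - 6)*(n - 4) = n^4 - 10*n^3 + 24*n^2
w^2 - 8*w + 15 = (w - 5)*(w - 3)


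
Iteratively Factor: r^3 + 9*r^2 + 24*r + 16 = (r + 4)*(r^2 + 5*r + 4) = (r + 1)*(r + 4)*(r + 4)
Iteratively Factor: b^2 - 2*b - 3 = (b - 3)*(b + 1)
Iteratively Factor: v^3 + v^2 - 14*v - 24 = (v + 2)*(v^2 - v - 12) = (v + 2)*(v + 3)*(v - 4)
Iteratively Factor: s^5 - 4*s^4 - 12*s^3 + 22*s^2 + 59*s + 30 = (s + 1)*(s^4 - 5*s^3 - 7*s^2 + 29*s + 30) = (s + 1)^2*(s^3 - 6*s^2 - s + 30) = (s - 3)*(s + 1)^2*(s^2 - 3*s - 10) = (s - 5)*(s - 3)*(s + 1)^2*(s + 2)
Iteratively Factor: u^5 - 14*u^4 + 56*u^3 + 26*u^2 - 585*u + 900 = (u - 5)*(u^4 - 9*u^3 + 11*u^2 + 81*u - 180) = (u - 5)*(u - 4)*(u^3 - 5*u^2 - 9*u + 45) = (u - 5)*(u - 4)*(u - 3)*(u^2 - 2*u - 15) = (u - 5)*(u - 4)*(u - 3)*(u + 3)*(u - 5)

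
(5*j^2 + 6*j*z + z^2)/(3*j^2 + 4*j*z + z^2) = (5*j + z)/(3*j + z)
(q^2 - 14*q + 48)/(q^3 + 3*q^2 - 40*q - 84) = (q - 8)/(q^2 + 9*q + 14)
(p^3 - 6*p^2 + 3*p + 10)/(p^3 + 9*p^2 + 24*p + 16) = (p^2 - 7*p + 10)/(p^2 + 8*p + 16)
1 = 1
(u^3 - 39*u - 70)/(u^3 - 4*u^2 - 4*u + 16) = (u^2 - 2*u - 35)/(u^2 - 6*u + 8)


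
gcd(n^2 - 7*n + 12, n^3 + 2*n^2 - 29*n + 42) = n - 3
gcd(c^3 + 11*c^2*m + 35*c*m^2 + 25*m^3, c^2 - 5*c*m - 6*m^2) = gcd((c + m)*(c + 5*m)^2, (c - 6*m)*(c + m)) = c + m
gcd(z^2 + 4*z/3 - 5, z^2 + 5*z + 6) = z + 3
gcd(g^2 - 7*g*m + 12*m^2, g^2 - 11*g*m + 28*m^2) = g - 4*m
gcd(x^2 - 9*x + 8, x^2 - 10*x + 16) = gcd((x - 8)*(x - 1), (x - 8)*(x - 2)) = x - 8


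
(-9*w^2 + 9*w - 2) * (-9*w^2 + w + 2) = 81*w^4 - 90*w^3 + 9*w^2 + 16*w - 4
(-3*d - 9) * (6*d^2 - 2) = -18*d^3 - 54*d^2 + 6*d + 18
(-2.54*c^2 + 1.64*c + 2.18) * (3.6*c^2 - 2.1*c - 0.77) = -9.144*c^4 + 11.238*c^3 + 6.3598*c^2 - 5.8408*c - 1.6786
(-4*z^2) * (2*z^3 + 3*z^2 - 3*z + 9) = -8*z^5 - 12*z^4 + 12*z^3 - 36*z^2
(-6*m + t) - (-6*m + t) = 0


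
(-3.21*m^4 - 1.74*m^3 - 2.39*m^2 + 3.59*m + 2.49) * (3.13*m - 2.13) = -10.0473*m^5 + 1.3911*m^4 - 3.7745*m^3 + 16.3274*m^2 + 0.147000000000001*m - 5.3037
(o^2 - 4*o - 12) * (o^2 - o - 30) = o^4 - 5*o^3 - 38*o^2 + 132*o + 360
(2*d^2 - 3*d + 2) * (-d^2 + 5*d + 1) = -2*d^4 + 13*d^3 - 15*d^2 + 7*d + 2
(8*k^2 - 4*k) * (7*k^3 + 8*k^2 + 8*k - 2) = 56*k^5 + 36*k^4 + 32*k^3 - 48*k^2 + 8*k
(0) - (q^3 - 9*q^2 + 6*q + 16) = -q^3 + 9*q^2 - 6*q - 16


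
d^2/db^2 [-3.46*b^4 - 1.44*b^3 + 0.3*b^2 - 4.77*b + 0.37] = -41.52*b^2 - 8.64*b + 0.6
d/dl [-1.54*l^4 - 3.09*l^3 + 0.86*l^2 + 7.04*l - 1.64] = -6.16*l^3 - 9.27*l^2 + 1.72*l + 7.04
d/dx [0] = 0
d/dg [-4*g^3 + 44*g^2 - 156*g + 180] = -12*g^2 + 88*g - 156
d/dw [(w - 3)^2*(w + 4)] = (w - 3)*(3*w + 5)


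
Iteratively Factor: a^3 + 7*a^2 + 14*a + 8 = (a + 1)*(a^2 + 6*a + 8) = (a + 1)*(a + 4)*(a + 2)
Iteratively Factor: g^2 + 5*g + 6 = (g + 2)*(g + 3)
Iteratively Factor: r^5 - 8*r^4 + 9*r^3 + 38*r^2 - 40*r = (r + 2)*(r^4 - 10*r^3 + 29*r^2 - 20*r) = (r - 1)*(r + 2)*(r^3 - 9*r^2 + 20*r) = r*(r - 1)*(r + 2)*(r^2 - 9*r + 20) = r*(r - 5)*(r - 1)*(r + 2)*(r - 4)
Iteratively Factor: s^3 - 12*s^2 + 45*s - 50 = (s - 2)*(s^2 - 10*s + 25) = (s - 5)*(s - 2)*(s - 5)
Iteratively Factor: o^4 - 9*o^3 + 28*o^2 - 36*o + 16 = (o - 1)*(o^3 - 8*o^2 + 20*o - 16) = (o - 2)*(o - 1)*(o^2 - 6*o + 8) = (o - 4)*(o - 2)*(o - 1)*(o - 2)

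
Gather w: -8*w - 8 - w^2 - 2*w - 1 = -w^2 - 10*w - 9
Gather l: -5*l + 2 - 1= 1 - 5*l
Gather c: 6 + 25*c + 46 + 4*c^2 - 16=4*c^2 + 25*c + 36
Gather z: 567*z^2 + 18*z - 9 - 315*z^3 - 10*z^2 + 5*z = -315*z^3 + 557*z^2 + 23*z - 9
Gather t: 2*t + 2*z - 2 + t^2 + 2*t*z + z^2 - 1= t^2 + t*(2*z + 2) + z^2 + 2*z - 3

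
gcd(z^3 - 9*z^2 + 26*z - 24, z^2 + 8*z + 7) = 1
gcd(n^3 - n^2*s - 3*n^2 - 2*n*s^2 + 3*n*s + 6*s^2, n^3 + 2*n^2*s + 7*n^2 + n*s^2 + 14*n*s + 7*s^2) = n + s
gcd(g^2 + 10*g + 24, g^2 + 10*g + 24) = g^2 + 10*g + 24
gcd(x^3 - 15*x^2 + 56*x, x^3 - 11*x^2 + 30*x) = x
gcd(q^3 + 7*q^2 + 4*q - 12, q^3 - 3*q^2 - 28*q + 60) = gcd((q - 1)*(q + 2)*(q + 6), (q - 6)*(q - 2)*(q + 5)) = 1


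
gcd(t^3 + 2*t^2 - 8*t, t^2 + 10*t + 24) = t + 4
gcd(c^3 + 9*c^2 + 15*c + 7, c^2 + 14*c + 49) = c + 7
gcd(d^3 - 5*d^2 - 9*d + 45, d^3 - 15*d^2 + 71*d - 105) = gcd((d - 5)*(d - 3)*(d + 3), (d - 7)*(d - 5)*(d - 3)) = d^2 - 8*d + 15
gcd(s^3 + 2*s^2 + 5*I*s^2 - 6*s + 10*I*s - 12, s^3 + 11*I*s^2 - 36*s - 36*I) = s^2 + 5*I*s - 6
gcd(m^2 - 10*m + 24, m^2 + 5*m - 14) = 1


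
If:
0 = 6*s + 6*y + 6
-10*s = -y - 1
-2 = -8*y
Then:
No Solution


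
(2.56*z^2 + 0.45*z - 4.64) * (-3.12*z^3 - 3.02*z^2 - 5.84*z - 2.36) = -7.9872*z^5 - 9.1352*z^4 - 1.8326*z^3 + 5.3432*z^2 + 26.0356*z + 10.9504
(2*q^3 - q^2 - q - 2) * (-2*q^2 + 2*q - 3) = -4*q^5 + 6*q^4 - 6*q^3 + 5*q^2 - q + 6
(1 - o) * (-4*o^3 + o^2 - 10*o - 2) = 4*o^4 - 5*o^3 + 11*o^2 - 8*o - 2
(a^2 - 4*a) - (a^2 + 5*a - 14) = 14 - 9*a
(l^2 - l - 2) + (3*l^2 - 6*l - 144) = 4*l^2 - 7*l - 146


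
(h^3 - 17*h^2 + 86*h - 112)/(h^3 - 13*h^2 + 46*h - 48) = (h - 7)/(h - 3)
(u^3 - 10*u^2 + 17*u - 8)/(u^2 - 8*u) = u - 2 + 1/u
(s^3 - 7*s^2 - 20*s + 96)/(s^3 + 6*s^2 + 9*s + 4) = (s^2 - 11*s + 24)/(s^2 + 2*s + 1)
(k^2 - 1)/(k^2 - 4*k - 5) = (k - 1)/(k - 5)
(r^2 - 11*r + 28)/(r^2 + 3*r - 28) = (r - 7)/(r + 7)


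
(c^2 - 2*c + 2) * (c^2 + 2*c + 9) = c^4 + 7*c^2 - 14*c + 18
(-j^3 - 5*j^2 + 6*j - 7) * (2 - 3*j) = 3*j^4 + 13*j^3 - 28*j^2 + 33*j - 14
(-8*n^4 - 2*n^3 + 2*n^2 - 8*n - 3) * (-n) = 8*n^5 + 2*n^4 - 2*n^3 + 8*n^2 + 3*n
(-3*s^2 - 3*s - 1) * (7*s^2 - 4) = -21*s^4 - 21*s^3 + 5*s^2 + 12*s + 4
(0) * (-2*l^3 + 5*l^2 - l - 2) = 0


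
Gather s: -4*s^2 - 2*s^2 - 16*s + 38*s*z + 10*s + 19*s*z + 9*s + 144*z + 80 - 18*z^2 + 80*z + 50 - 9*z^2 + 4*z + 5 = -6*s^2 + s*(57*z + 3) - 27*z^2 + 228*z + 135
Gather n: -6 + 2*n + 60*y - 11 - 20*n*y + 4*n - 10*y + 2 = n*(6 - 20*y) + 50*y - 15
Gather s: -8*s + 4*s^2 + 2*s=4*s^2 - 6*s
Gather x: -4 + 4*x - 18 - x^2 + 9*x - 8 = -x^2 + 13*x - 30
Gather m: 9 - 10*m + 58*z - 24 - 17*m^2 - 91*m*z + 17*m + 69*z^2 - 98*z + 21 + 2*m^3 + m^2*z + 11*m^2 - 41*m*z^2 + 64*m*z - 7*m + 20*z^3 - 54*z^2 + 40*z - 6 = 2*m^3 + m^2*(z - 6) + m*(-41*z^2 - 27*z) + 20*z^3 + 15*z^2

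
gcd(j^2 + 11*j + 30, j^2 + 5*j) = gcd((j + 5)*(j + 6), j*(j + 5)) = j + 5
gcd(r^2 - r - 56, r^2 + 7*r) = r + 7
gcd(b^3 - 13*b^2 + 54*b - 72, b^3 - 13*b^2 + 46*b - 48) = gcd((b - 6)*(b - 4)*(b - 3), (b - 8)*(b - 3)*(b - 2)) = b - 3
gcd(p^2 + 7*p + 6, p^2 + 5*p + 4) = p + 1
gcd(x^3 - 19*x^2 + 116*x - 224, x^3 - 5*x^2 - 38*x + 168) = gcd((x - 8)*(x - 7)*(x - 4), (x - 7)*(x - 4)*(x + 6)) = x^2 - 11*x + 28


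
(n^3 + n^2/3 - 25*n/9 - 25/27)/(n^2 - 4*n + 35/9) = (9*n^2 + 18*n + 5)/(3*(3*n - 7))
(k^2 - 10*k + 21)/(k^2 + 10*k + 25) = (k^2 - 10*k + 21)/(k^2 + 10*k + 25)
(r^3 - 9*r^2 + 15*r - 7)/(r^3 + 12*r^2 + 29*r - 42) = (r^2 - 8*r + 7)/(r^2 + 13*r + 42)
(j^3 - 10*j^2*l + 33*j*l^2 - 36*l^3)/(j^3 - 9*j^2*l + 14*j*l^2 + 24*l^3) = (j^2 - 6*j*l + 9*l^2)/(j^2 - 5*j*l - 6*l^2)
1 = 1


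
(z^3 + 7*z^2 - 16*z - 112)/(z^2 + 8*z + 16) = (z^2 + 3*z - 28)/(z + 4)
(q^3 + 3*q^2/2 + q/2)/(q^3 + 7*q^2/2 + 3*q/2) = (q + 1)/(q + 3)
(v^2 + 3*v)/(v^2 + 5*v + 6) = v/(v + 2)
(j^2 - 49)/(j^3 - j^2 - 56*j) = (j - 7)/(j*(j - 8))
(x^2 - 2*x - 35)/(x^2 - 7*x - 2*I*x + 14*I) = (x + 5)/(x - 2*I)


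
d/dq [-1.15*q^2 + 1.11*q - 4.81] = 1.11 - 2.3*q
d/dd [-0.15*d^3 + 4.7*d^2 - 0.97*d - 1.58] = -0.45*d^2 + 9.4*d - 0.97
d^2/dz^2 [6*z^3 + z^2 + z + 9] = 36*z + 2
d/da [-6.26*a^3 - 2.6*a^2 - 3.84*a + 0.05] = -18.78*a^2 - 5.2*a - 3.84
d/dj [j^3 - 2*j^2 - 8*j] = 3*j^2 - 4*j - 8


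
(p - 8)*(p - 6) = p^2 - 14*p + 48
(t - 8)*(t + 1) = t^2 - 7*t - 8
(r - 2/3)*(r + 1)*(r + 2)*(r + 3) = r^4 + 16*r^3/3 + 7*r^2 - 4*r/3 - 4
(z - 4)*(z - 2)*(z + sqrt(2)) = z^3 - 6*z^2 + sqrt(2)*z^2 - 6*sqrt(2)*z + 8*z + 8*sqrt(2)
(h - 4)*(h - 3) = h^2 - 7*h + 12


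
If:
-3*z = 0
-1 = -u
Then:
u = 1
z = 0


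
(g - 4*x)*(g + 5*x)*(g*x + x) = g^3*x + g^2*x^2 + g^2*x - 20*g*x^3 + g*x^2 - 20*x^3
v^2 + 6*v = v*(v + 6)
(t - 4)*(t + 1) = t^2 - 3*t - 4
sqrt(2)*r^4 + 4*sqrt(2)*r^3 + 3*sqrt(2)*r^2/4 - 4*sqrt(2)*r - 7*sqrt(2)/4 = (r - 1)*(r + 1)*(r + 7/2)*(sqrt(2)*r + sqrt(2)/2)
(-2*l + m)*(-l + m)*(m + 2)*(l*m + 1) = 2*l^3*m^2 + 4*l^3*m - 3*l^2*m^3 - 6*l^2*m^2 + 2*l^2*m + 4*l^2 + l*m^4 + 2*l*m^3 - 3*l*m^2 - 6*l*m + m^3 + 2*m^2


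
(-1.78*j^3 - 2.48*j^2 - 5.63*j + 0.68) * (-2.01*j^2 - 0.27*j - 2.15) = 3.5778*j^5 + 5.4654*j^4 + 15.8129*j^3 + 5.4853*j^2 + 11.9209*j - 1.462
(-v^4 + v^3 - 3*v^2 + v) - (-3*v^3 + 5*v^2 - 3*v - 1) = -v^4 + 4*v^3 - 8*v^2 + 4*v + 1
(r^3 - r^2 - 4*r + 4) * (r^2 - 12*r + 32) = r^5 - 13*r^4 + 40*r^3 + 20*r^2 - 176*r + 128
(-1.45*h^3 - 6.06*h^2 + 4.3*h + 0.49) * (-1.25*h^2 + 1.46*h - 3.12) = 1.8125*h^5 + 5.458*h^4 - 9.6986*h^3 + 24.5727*h^2 - 12.7006*h - 1.5288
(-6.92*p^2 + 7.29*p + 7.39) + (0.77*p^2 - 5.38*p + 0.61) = -6.15*p^2 + 1.91*p + 8.0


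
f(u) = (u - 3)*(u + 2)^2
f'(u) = (u - 3)*(2*u + 4) + (u + 2)^2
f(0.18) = -13.40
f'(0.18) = -7.54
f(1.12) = -18.30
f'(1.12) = -2.00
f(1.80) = -17.33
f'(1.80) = 5.32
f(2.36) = -12.17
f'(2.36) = 13.43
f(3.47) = 14.06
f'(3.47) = 35.06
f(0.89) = -17.62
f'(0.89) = -3.84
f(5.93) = 184.25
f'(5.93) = 109.35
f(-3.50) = -14.62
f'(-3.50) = 21.75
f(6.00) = 192.00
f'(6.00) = 112.00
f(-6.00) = -144.00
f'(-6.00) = 88.00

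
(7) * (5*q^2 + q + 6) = 35*q^2 + 7*q + 42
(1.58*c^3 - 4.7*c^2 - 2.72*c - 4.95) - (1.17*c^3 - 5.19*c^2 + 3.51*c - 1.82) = 0.41*c^3 + 0.49*c^2 - 6.23*c - 3.13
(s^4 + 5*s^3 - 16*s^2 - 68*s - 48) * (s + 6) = s^5 + 11*s^4 + 14*s^3 - 164*s^2 - 456*s - 288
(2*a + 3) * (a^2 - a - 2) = 2*a^3 + a^2 - 7*a - 6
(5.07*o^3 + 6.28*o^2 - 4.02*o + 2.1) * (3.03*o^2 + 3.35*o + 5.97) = 15.3621*o^5 + 36.0129*o^4 + 39.1253*o^3 + 30.3876*o^2 - 16.9644*o + 12.537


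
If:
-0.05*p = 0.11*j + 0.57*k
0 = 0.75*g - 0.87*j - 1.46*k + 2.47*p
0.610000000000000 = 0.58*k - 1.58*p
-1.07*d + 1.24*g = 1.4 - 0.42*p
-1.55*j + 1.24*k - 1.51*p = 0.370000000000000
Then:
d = 0.21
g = 1.44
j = 0.14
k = 0.01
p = -0.38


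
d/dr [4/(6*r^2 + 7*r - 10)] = 4*(-12*r - 7)/(6*r^2 + 7*r - 10)^2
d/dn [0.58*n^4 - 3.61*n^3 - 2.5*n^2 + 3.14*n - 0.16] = 2.32*n^3 - 10.83*n^2 - 5.0*n + 3.14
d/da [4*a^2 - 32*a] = 8*a - 32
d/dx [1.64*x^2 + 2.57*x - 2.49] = 3.28*x + 2.57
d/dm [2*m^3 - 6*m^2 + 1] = 6*m*(m - 2)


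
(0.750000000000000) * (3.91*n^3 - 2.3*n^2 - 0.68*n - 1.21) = 2.9325*n^3 - 1.725*n^2 - 0.51*n - 0.9075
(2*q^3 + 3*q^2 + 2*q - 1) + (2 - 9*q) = 2*q^3 + 3*q^2 - 7*q + 1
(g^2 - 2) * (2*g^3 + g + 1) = 2*g^5 - 3*g^3 + g^2 - 2*g - 2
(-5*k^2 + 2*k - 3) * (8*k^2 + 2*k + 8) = -40*k^4 + 6*k^3 - 60*k^2 + 10*k - 24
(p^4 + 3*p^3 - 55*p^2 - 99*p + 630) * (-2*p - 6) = -2*p^5 - 12*p^4 + 92*p^3 + 528*p^2 - 666*p - 3780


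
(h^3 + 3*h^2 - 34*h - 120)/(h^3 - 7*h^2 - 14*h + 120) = (h + 5)/(h - 5)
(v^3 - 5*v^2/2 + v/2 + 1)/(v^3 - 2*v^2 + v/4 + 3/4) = 2*(v - 2)/(2*v - 3)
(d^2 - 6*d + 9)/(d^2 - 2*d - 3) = (d - 3)/(d + 1)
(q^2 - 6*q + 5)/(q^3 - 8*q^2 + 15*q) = (q - 1)/(q*(q - 3))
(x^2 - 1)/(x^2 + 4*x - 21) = (x^2 - 1)/(x^2 + 4*x - 21)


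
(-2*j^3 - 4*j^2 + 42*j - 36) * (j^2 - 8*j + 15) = -2*j^5 + 12*j^4 + 44*j^3 - 432*j^2 + 918*j - 540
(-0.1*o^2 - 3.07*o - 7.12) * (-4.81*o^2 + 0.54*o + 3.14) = 0.481*o^4 + 14.7127*o^3 + 32.2754*o^2 - 13.4846*o - 22.3568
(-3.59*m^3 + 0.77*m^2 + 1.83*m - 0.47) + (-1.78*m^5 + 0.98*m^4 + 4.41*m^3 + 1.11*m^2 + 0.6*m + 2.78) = -1.78*m^5 + 0.98*m^4 + 0.82*m^3 + 1.88*m^2 + 2.43*m + 2.31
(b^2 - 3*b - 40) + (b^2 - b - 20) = 2*b^2 - 4*b - 60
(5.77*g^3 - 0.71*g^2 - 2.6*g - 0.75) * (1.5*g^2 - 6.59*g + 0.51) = 8.655*g^5 - 39.0893*g^4 + 3.7216*g^3 + 15.6469*g^2 + 3.6165*g - 0.3825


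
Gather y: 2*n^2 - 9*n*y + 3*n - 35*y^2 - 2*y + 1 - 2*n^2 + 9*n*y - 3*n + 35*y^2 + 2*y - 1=0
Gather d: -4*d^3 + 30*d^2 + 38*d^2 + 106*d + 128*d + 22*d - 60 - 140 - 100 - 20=-4*d^3 + 68*d^2 + 256*d - 320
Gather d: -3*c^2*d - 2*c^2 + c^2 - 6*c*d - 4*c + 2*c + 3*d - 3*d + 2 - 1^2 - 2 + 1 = -c^2 - 2*c + d*(-3*c^2 - 6*c)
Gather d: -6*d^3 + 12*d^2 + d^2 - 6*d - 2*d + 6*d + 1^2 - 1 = -6*d^3 + 13*d^2 - 2*d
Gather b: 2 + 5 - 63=-56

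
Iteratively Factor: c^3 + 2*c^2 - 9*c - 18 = (c - 3)*(c^2 + 5*c + 6) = (c - 3)*(c + 2)*(c + 3)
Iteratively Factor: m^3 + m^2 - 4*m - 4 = (m - 2)*(m^2 + 3*m + 2) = (m - 2)*(m + 2)*(m + 1)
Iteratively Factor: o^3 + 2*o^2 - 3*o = (o - 1)*(o^2 + 3*o) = o*(o - 1)*(o + 3)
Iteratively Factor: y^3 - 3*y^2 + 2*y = (y)*(y^2 - 3*y + 2) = y*(y - 1)*(y - 2)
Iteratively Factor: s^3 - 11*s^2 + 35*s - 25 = (s - 5)*(s^2 - 6*s + 5) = (s - 5)*(s - 1)*(s - 5)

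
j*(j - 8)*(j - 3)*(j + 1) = j^4 - 10*j^3 + 13*j^2 + 24*j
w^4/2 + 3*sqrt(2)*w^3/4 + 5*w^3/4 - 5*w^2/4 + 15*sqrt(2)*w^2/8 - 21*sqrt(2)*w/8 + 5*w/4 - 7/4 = (w/2 + sqrt(2)/2)*(w - 1)*(w + 7/2)*(w + sqrt(2)/2)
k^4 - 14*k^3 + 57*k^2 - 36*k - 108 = (k - 6)^2*(k - 3)*(k + 1)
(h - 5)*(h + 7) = h^2 + 2*h - 35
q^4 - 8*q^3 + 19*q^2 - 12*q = q*(q - 4)*(q - 3)*(q - 1)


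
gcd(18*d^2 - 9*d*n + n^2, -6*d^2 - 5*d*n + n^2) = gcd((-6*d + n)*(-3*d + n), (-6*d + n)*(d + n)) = 6*d - n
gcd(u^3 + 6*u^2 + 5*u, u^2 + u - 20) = u + 5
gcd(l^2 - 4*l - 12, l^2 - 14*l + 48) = l - 6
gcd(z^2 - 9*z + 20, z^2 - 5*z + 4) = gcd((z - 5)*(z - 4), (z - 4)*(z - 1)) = z - 4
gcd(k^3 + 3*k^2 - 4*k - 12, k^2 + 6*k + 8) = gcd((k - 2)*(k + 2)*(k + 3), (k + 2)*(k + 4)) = k + 2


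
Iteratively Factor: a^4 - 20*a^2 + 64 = (a + 2)*(a^3 - 2*a^2 - 16*a + 32) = (a - 4)*(a + 2)*(a^2 + 2*a - 8) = (a - 4)*(a + 2)*(a + 4)*(a - 2)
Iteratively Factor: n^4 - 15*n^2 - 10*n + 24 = (n - 1)*(n^3 + n^2 - 14*n - 24) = (n - 1)*(n + 3)*(n^2 - 2*n - 8) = (n - 4)*(n - 1)*(n + 3)*(n + 2)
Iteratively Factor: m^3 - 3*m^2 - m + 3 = (m - 1)*(m^2 - 2*m - 3) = (m - 1)*(m + 1)*(m - 3)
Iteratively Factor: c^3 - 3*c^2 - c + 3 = (c - 3)*(c^2 - 1) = (c - 3)*(c + 1)*(c - 1)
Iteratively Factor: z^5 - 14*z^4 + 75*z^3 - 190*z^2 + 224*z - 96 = (z - 4)*(z^4 - 10*z^3 + 35*z^2 - 50*z + 24) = (z - 4)*(z - 3)*(z^3 - 7*z^2 + 14*z - 8) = (z - 4)^2*(z - 3)*(z^2 - 3*z + 2) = (z - 4)^2*(z - 3)*(z - 1)*(z - 2)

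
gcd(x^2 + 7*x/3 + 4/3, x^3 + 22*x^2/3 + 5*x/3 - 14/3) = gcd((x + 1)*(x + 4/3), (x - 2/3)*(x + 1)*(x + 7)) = x + 1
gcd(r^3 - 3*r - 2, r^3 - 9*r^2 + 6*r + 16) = r^2 - r - 2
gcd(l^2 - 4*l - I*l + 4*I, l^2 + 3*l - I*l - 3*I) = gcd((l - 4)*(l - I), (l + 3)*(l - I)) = l - I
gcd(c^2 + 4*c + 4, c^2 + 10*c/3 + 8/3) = c + 2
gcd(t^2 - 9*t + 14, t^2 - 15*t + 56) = t - 7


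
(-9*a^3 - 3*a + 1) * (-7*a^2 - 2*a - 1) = 63*a^5 + 18*a^4 + 30*a^3 - a^2 + a - 1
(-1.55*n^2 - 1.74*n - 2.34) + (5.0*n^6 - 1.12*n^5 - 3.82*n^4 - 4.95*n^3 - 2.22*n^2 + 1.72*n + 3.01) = 5.0*n^6 - 1.12*n^5 - 3.82*n^4 - 4.95*n^3 - 3.77*n^2 - 0.02*n + 0.67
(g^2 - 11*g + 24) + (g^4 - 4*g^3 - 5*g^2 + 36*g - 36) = g^4 - 4*g^3 - 4*g^2 + 25*g - 12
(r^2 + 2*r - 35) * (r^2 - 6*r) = r^4 - 4*r^3 - 47*r^2 + 210*r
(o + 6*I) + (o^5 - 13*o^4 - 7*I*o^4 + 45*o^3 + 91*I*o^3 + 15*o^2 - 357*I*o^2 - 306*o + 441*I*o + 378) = o^5 - 13*o^4 - 7*I*o^4 + 45*o^3 + 91*I*o^3 + 15*o^2 - 357*I*o^2 - 305*o + 441*I*o + 378 + 6*I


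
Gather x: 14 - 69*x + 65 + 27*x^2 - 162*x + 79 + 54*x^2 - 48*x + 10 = 81*x^2 - 279*x + 168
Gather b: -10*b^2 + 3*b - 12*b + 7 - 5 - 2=-10*b^2 - 9*b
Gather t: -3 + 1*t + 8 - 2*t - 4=1 - t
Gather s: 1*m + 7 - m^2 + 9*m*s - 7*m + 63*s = -m^2 - 6*m + s*(9*m + 63) + 7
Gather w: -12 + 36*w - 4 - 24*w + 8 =12*w - 8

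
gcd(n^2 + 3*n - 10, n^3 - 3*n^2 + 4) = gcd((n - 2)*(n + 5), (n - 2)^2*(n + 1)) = n - 2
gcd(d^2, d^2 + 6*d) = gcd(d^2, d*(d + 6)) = d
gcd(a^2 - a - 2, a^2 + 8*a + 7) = a + 1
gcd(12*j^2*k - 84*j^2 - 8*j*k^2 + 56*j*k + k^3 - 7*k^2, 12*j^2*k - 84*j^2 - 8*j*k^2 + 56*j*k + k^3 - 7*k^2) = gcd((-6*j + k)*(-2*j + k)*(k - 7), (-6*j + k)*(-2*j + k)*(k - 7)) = 12*j^2*k - 84*j^2 - 8*j*k^2 + 56*j*k + k^3 - 7*k^2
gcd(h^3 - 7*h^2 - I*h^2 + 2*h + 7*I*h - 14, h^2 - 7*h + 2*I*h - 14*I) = h - 7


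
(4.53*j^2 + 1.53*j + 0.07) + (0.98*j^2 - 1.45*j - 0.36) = 5.51*j^2 + 0.0800000000000001*j - 0.29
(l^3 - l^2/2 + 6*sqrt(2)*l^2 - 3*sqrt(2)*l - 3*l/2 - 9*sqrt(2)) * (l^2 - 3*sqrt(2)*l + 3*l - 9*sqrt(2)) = l^5 + 5*l^4/2 + 3*sqrt(2)*l^4 - 39*l^3 + 15*sqrt(2)*l^3/2 - 189*l^2/2 - 9*sqrt(2)*l^2 - 27*sqrt(2)*l/2 + 108*l + 162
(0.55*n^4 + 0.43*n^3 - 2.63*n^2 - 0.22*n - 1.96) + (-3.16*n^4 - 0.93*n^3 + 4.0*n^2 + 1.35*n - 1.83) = -2.61*n^4 - 0.5*n^3 + 1.37*n^2 + 1.13*n - 3.79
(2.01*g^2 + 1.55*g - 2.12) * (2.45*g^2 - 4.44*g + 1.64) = 4.9245*g^4 - 5.1269*g^3 - 8.7796*g^2 + 11.9548*g - 3.4768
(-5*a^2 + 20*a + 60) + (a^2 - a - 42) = -4*a^2 + 19*a + 18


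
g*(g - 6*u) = g^2 - 6*g*u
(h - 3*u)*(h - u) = h^2 - 4*h*u + 3*u^2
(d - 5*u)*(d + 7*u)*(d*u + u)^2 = d^4*u^2 + 2*d^3*u^3 + 2*d^3*u^2 - 35*d^2*u^4 + 4*d^2*u^3 + d^2*u^2 - 70*d*u^4 + 2*d*u^3 - 35*u^4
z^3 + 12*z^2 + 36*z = z*(z + 6)^2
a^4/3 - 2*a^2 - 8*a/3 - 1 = (a/3 + 1/3)*(a - 3)*(a + 1)^2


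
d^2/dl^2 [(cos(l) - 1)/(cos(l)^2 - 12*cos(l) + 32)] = (-9*(1 - cos(2*l))^2*cos(l)/4 - 2*(1 - cos(2*l))^2 - 641*cos(l) - 195*cos(2*l) + 75*cos(3*l)/2 + cos(5*l)/2 + 357)/((cos(l) - 8)^3*(cos(l) - 4)^3)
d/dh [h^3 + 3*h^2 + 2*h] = 3*h^2 + 6*h + 2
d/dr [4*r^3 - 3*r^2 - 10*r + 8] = 12*r^2 - 6*r - 10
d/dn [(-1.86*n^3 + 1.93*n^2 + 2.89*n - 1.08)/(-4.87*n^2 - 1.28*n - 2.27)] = (9.0582*n^4 + 4.7616*n^3 + 24.2705*n^2 - 19.2814*n - 7.9427)/(23.7169*n^4 + 12.4672*n^3 + 23.7482*n^2 + 5.8112*n + 5.1529)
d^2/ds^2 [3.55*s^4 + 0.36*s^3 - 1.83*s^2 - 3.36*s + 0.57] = 42.6*s^2 + 2.16*s - 3.66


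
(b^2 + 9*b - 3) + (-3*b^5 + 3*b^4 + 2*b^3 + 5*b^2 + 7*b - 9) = -3*b^5 + 3*b^4 + 2*b^3 + 6*b^2 + 16*b - 12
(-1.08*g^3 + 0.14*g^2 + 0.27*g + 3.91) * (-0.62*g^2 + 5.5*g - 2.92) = 0.6696*g^5 - 6.0268*g^4 + 3.7562*g^3 - 1.348*g^2 + 20.7166*g - 11.4172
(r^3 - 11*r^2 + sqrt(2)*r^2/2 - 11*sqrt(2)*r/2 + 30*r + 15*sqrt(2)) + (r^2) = r^3 - 10*r^2 + sqrt(2)*r^2/2 - 11*sqrt(2)*r/2 + 30*r + 15*sqrt(2)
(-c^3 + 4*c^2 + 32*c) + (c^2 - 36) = -c^3 + 5*c^2 + 32*c - 36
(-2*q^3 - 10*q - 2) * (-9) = 18*q^3 + 90*q + 18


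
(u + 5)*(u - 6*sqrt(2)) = u^2 - 6*sqrt(2)*u + 5*u - 30*sqrt(2)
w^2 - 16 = (w - 4)*(w + 4)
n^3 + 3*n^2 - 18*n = n*(n - 3)*(n + 6)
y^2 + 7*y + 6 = (y + 1)*(y + 6)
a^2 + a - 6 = (a - 2)*(a + 3)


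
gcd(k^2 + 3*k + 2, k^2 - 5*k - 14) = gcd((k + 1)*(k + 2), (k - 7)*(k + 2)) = k + 2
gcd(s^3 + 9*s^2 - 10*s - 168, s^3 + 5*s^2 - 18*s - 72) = s^2 + 2*s - 24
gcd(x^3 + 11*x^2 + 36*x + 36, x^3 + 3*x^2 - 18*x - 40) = x + 2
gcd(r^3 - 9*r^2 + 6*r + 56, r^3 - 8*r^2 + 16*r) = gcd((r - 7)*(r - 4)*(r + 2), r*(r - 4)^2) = r - 4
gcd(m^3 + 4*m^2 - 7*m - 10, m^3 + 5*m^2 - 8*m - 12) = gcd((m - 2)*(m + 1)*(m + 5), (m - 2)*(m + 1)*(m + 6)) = m^2 - m - 2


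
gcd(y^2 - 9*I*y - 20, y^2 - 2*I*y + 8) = y - 4*I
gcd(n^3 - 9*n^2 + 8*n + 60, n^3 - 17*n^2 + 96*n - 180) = n^2 - 11*n + 30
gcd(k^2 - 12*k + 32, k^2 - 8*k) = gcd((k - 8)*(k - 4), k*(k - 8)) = k - 8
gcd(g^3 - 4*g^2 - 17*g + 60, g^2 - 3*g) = g - 3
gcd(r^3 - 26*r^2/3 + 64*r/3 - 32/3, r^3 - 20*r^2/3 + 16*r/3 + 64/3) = r^2 - 8*r + 16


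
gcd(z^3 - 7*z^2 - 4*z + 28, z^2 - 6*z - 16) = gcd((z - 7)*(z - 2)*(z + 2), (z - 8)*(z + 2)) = z + 2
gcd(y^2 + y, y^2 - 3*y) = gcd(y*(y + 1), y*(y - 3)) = y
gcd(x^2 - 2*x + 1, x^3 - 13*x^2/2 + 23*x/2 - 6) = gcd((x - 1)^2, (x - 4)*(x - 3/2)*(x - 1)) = x - 1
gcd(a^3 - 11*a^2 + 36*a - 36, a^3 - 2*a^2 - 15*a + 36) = a - 3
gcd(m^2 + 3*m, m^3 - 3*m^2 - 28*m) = m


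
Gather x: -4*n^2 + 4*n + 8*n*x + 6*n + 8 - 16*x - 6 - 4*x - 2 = -4*n^2 + 10*n + x*(8*n - 20)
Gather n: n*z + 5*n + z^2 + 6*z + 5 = n*(z + 5) + z^2 + 6*z + 5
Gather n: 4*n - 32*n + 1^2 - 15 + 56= 42 - 28*n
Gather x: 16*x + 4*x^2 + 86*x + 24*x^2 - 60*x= 28*x^2 + 42*x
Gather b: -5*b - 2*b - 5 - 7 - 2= -7*b - 14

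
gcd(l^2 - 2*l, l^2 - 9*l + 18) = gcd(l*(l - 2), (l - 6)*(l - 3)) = 1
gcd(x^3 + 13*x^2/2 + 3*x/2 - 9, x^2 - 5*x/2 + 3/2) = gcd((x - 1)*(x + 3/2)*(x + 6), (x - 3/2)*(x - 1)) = x - 1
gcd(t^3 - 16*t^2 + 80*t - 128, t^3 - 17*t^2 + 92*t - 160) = t^2 - 12*t + 32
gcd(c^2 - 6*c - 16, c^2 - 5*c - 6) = 1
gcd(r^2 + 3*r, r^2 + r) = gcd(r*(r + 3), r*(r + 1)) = r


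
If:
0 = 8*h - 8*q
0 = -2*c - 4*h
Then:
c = -2*q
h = q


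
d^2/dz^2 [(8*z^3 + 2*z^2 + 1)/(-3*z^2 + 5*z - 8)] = 2*(-38*z^3 + 1077*z^2 - 1491*z - 129)/(27*z^6 - 135*z^5 + 441*z^4 - 845*z^3 + 1176*z^2 - 960*z + 512)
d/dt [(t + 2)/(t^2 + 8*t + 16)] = -t/(t^3 + 12*t^2 + 48*t + 64)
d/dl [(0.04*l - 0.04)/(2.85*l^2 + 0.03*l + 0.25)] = (0.114*l^2 + 0.0012*l + 0.01)*(2.85*l^2 + 0.03*l - (l - 1)*(5.7*l + 0.03) + 0.25)/(2.85*l^2 + 0.03*l + 0.25)^3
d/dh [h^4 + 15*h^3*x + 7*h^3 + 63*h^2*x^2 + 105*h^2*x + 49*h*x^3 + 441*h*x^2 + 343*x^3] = 4*h^3 + 45*h^2*x + 21*h^2 + 126*h*x^2 + 210*h*x + 49*x^3 + 441*x^2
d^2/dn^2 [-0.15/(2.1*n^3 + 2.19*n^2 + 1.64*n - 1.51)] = ((1.89*n + 0.657)*(2.1*n^3 + 2.19*n^2 + 1.64*n - 1.51) - 0.15*(6.3*n^2 + 4.38*n + 1.64)*(12.6*n^2 + 8.76*n + 3.28))/(2.1*n^3 + 2.19*n^2 + 1.64*n - 1.51)^3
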